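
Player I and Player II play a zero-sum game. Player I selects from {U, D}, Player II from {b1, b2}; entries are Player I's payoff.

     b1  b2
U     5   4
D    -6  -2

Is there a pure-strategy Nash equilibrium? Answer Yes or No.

Row minima: U → 4, D → -6; maximin = 4.
Column maxima: b1 → 5, b2 → 4; minimax = 4.
maximin = minimax = 4, so a saddle point exists.

Yes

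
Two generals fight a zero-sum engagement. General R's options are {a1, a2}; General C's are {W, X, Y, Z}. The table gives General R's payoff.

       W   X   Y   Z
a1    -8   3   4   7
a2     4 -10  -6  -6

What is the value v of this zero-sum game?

Row minima: a1 → -8, a2 → -10; maximin = -8.
Column maxima: W → 4, X → 3, Y → 4, Z → 7; minimax = 3.
-8 ≠ 3, so there is no saddle point; optimal play is mixed.
Y is strictly dominated by X (it gives General R strictly more in every row), so General C never plays it.
Z is strictly dominated by X (it gives General R strictly more in every row), so General C never plays it.
On the remaining 2×2 (a1, a2 vs W, X):
Let General R play a1 with probability p. Expected payoff against W: (-8)p + 4(1−p) = −12p + 4; against X: 3p + (-10)(1−p) = 13p − 10.
Setting these equal: −12p + 4 = 13p − 10 ⇒ −25p = -14 ⇒ p = 14/25, and the value is (-12)·(14/25) + 4 = -68/25.
For General C: with q = P(W), equating a1's and a2's payoffs gives −11q + 3 = 14q − 10 ⇒ q = 13/25.

-68/25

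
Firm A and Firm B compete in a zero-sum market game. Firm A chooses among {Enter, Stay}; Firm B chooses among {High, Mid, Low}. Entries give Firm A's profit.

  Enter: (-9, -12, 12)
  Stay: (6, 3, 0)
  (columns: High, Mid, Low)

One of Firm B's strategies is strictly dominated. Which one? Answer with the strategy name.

Mid holds Firm A's payoff strictly below High in every row: -12 < -9, 3 < 6.
So High is strictly dominated for Firm B.

High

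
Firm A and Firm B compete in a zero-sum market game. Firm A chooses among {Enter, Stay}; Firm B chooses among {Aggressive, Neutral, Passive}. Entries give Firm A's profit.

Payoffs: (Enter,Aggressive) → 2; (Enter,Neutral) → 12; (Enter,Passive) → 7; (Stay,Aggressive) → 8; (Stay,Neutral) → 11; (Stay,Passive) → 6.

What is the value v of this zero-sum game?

Row minima: Enter → 2, Stay → 6; maximin = 6.
Column maxima: Aggressive → 8, Neutral → 12, Passive → 7; minimax = 7.
6 ≠ 7, so there is no saddle point; optimal play is mixed.
Neutral is strictly dominated by Aggressive (it gives Firm A strictly more in every row), so Firm B never plays it.
On the remaining 2×2 (Enter, Stay vs Aggressive, Passive):
Let Firm A play Enter with probability p. Expected payoff against Aggressive: 2p + 8(1−p) = −6p + 8; against Passive: 7p + 6(1−p) = p + 6.
Setting these equal: −6p + 8 = p + 6 ⇒ −7p = -2 ⇒ p = 2/7, and the value is (-6)·(2/7) + 8 = 44/7.
For Firm B: with q = P(Aggressive), equating Enter's and Stay's payoffs gives −5q + 7 = 2q + 6 ⇒ q = 1/7.

44/7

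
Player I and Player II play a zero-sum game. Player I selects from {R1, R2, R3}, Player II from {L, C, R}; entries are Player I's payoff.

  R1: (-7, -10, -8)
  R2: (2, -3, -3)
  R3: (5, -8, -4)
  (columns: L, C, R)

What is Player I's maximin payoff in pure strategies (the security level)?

Row minima: R1 → -10, R2 → -3, R3 → -8.
The best of these is -3.

-3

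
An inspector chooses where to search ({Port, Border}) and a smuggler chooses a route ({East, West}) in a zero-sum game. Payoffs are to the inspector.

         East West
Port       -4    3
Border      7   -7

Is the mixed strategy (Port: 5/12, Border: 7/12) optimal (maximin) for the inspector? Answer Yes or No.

Against East this mix gives (5/12)·(-4) + (7/12)·7 = 29/12.
Against West this mix gives (5/12)·3 + (7/12)·(-7) = -17/6.
The smuggler will play West, holding the inspector to -17/6. Shifting weight toward the row that does better against West would raise this floor (the equalizing mix achieves -1/3 against both West and East), so the proposed strategy is not optimal.

No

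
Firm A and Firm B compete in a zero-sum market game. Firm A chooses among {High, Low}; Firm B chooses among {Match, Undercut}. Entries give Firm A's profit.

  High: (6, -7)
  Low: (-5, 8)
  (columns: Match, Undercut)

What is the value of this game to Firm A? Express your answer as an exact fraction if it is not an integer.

1/2

Row minima: High → -7, Low → -5; maximin = -5.
Column maxima: Match → 6, Undercut → 8; minimax = 6.
-5 ≠ 6, so there is no saddle point; optimal play is mixed.
Let Firm A play High with probability p. Expected payoff against Match: 6p + (-5)(1−p) = 11p − 5; against Undercut: (-7)p + 8(1−p) = −15p + 8.
Setting these equal: 11p − 5 = −15p + 8 ⇒ 26p = 13 ⇒ p = 1/2, and the value is (11)·(1/2) − 5 = 1/2.
For Firm B: with q = P(Match), equating High's and Low's payoffs gives 13q − 7 = −13q + 8 ⇒ q = 15/26.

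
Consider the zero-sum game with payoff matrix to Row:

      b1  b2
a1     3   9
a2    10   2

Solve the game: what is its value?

6

Row minima: a1 → 3, a2 → 2; maximin = 3.
Column maxima: b1 → 10, b2 → 9; minimax = 9.
3 ≠ 9, so there is no saddle point; optimal play is mixed.
Let Row play a1 with probability p. Expected payoff against b1: 3p + 10(1−p) = −7p + 10; against b2: 9p + 2(1−p) = 7p + 2.
Setting these equal: −7p + 10 = 7p + 2 ⇒ −14p = -8 ⇒ p = 4/7, and the value is (-7)·(4/7) + 10 = 6.
For Column: with q = P(b1), equating a1's and a2's payoffs gives −6q + 9 = 8q + 2 ⇒ q = 1/2.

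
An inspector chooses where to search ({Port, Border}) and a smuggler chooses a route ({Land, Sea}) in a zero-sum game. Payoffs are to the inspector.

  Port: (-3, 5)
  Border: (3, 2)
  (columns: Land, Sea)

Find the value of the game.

7/3

Row minima: Port → -3, Border → 2; maximin = 2.
Column maxima: Land → 3, Sea → 5; minimax = 3.
2 ≠ 3, so there is no saddle point; optimal play is mixed.
Let the inspector play Port with probability p. Expected payoff against Land: (-3)p + 3(1−p) = −6p + 3; against Sea: 5p + 2(1−p) = 3p + 2.
Setting these equal: −6p + 3 = 3p + 2 ⇒ −9p = -1 ⇒ p = 1/9, and the value is (-6)·(1/9) + 3 = 7/3.
For the smuggler: with q = P(Land), equating Port's and Border's payoffs gives −8q + 5 = q + 2 ⇒ q = 1/3.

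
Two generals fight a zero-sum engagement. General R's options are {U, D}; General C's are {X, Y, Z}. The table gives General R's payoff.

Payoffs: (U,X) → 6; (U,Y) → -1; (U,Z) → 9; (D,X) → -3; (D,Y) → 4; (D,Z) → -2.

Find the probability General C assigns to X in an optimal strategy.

Row minima: U → -1, D → -3; maximin = -1.
Column maxima: X → 6, Y → 4, Z → 9; minimax = 4.
-1 ≠ 4, so there is no saddle point; optimal play is mixed.
Z is strictly dominated by X (it gives General R strictly more in every row), so General C never plays it.
On the remaining 2×2 (U, D vs X, Y):
Let General R play U with probability p. Expected payoff against X: 6p + (-3)(1−p) = 9p − 3; against Y: (-1)p + 4(1−p) = −5p + 4.
Setting these equal: 9p − 3 = −5p + 4 ⇒ 14p = 7 ⇒ p = 1/2, and the value is (9)·(1/2) − 3 = 3/2.
For General C: with q = P(X), equating U's and D's payoffs gives 7q − 1 = −7q + 4 ⇒ q = 5/14.

5/14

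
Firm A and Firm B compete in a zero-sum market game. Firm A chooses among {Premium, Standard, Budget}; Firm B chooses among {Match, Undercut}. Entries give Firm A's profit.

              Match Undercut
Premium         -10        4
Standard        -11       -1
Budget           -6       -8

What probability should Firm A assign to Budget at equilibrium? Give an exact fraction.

7/8

Row minima: Premium → -10, Standard → -11, Budget → -8; maximin = -8.
Column maxima: Match → -6, Undercut → 4; minimax = -6.
-8 ≠ -6, so there is no saddle point; optimal play is mixed.
Standard is strictly dominated by Premium, so Firm A never plays it.
On the remaining 2×2 (Premium, Budget vs Match, Undercut):
Let Firm A play Premium with probability p. Expected payoff against Match: (-10)p + (-6)(1−p) = −4p − 6; against Undercut: 4p + (-8)(1−p) = 12p − 8.
Setting these equal: −4p − 6 = 12p − 8 ⇒ −16p = -2 ⇒ p = 1/8, and the value is (-4)·(1/8) − 6 = -13/2.
For Firm B: with q = P(Match), equating Premium's and Budget's payoffs gives −14q + 4 = 2q − 8 ⇒ q = 3/4.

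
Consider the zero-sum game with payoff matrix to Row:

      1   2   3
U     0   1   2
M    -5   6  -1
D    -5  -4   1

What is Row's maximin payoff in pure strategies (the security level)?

Row minima: U → 0, M → -5, D → -5.
The best of these is 0.

0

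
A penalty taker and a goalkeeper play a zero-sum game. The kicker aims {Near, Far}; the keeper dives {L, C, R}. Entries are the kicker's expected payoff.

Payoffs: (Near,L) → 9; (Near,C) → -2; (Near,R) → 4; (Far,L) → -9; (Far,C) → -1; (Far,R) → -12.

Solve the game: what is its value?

-28/17

Row minima: Near → -2, Far → -12; maximin = -2.
Column maxima: L → 9, C → -1, R → 4; minimax = -1.
-2 ≠ -1, so there is no saddle point; optimal play is mixed.
L is strictly dominated by R (it gives the kicker strictly more in every row), so the keeper never plays it.
On the remaining 2×2 (Near, Far vs C, R):
Let the kicker play Near with probability p. Expected payoff against C: (-2)p + (-1)(1−p) = −p − 1; against R: 4p + (-12)(1−p) = 16p − 12.
Setting these equal: −p − 1 = 16p − 12 ⇒ −17p = -11 ⇒ p = 11/17, and the value is (-1)·(11/17) − 1 = -28/17.
For the keeper: with q = P(C), equating Near's and Far's payoffs gives −6q + 4 = 11q − 12 ⇒ q = 16/17.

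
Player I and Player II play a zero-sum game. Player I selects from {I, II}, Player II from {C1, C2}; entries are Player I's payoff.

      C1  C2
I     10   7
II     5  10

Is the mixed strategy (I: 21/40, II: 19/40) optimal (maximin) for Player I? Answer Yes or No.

Against C1 this mix gives (21/40)·10 + (19/40)·5 = 61/8.
Against C2 this mix gives (21/40)·7 + (19/40)·10 = 337/40.
Player II will play C1, holding Player I to 61/8. Shifting weight toward the row that does better against C1 would raise this floor (the equalizing mix achieves 65/8 against both C1 and C2), so the proposed strategy is not optimal.

No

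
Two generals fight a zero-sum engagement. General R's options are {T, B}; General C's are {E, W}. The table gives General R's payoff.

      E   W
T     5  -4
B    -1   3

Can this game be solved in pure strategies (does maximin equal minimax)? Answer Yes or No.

No

Row minima: T → -4, B → -1; maximin = -1.
Column maxima: E → 5, W → 3; minimax = 3.
-1 ≠ 3, so no pure-strategy equilibrium exists.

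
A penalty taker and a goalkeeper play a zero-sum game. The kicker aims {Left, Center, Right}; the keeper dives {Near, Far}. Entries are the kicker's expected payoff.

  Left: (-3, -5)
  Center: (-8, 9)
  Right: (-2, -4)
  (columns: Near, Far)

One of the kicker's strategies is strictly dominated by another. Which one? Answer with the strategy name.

Left

Right gives a strictly higher payoff than Left against every column: -2 > -3, -4 > -5.
So Left is strictly dominated and the kicker never plays it.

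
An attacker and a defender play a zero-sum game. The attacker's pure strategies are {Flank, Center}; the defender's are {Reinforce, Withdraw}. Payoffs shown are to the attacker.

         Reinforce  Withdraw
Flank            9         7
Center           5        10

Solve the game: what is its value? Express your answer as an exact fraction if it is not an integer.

55/7

Row minima: Flank → 7, Center → 5; maximin = 7.
Column maxima: Reinforce → 9, Withdraw → 10; minimax = 9.
7 ≠ 9, so there is no saddle point; optimal play is mixed.
Let the attacker play Flank with probability p. Expected payoff against Reinforce: 9p + 5(1−p) = 4p + 5; against Withdraw: 7p + 10(1−p) = −3p + 10.
Setting these equal: 4p + 5 = −3p + 10 ⇒ 7p = 5 ⇒ p = 5/7, and the value is (4)·(5/7) + 5 = 55/7.
For the defender: with q = P(Reinforce), equating Flank's and Center's payoffs gives 2q + 7 = −5q + 10 ⇒ q = 3/7.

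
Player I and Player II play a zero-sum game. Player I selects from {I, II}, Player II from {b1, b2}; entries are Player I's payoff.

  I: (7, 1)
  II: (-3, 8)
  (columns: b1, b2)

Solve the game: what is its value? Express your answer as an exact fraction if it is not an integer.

Row minima: I → 1, II → -3; maximin = 1.
Column maxima: b1 → 7, b2 → 8; minimax = 7.
1 ≠ 7, so there is no saddle point; optimal play is mixed.
Let Player I play I with probability p. Expected payoff against b1: 7p + (-3)(1−p) = 10p − 3; against b2: 1p + 8(1−p) = −7p + 8.
Setting these equal: 10p − 3 = −7p + 8 ⇒ 17p = 11 ⇒ p = 11/17, and the value is (10)·(11/17) − 3 = 59/17.
For Player II: with q = P(b1), equating I's and II's payoffs gives 6q + 1 = −11q + 8 ⇒ q = 7/17.

59/17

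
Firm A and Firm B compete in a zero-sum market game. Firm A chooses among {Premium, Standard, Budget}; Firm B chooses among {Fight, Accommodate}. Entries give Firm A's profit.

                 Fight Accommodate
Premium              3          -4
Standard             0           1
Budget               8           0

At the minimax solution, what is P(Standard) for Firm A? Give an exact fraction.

Row minima: Premium → -4, Standard → 0, Budget → 0; maximin = 0.
Column maxima: Fight → 8, Accommodate → 1; minimax = 1.
0 ≠ 1, so there is no saddle point; optimal play is mixed.
Premium is strictly dominated by Budget, so Firm A never plays it.
On the remaining 2×2 (Standard, Budget vs Fight, Accommodate):
Let Firm A play Standard with probability p. Expected payoff against Fight: 0p + 8(1−p) = −8p + 8; against Accommodate: 1p + 0(1−p) = p.
Setting these equal: −8p + 8 = p ⇒ −9p = -8 ⇒ p = 8/9, and the value is (-8)·(8/9) + 8 = 8/9.
For Firm B: with q = P(Fight), equating Standard's and Budget's payoffs gives −q + 1 = 8q ⇒ q = 1/9.

8/9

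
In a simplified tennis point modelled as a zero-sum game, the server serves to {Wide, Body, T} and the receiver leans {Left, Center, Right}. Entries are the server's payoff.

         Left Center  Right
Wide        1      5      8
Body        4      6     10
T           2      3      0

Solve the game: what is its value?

Row minima: Wide → 1, Body → 4, T → 0; maximin = 4.
Column maxima: Left → 4, Center → 6, Right → 10; minimax = 4.
Since maximin = minimax = 4, there is a saddle point and the value is 4.

4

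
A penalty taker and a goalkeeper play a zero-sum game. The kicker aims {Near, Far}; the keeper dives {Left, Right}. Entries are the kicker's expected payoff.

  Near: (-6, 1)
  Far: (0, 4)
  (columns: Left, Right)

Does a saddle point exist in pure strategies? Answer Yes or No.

Yes

Row minima: Near → -6, Far → 0; maximin = 0.
Column maxima: Left → 0, Right → 4; minimax = 0.
maximin = minimax = 0, so a saddle point exists.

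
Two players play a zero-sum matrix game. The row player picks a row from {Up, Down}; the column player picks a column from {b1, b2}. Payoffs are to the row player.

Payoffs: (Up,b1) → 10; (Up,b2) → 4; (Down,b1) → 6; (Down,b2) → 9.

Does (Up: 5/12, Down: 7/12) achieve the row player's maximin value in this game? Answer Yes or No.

No

Against b1 this mix gives (5/12)·10 + (7/12)·6 = 23/3.
Against b2 this mix gives (5/12)·4 + (7/12)·9 = 83/12.
The column player will play b2, holding the row player to 83/12. Shifting weight toward the row that does better against b2 would raise this floor (the equalizing mix achieves 22/3 against both b2 and b1), so the proposed strategy is not optimal.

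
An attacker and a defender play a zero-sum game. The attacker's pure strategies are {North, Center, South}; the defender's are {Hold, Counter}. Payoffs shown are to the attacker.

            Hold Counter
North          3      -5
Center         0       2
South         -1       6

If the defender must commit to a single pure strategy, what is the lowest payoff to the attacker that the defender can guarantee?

Column maxima: Hold → 3, Counter → 6.
The smallest of these is 3.

3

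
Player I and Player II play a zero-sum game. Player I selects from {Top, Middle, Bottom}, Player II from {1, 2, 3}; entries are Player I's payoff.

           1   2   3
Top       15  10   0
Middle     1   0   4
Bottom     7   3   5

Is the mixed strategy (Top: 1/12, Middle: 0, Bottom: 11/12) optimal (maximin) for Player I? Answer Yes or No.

Against 1 this mix gives (1/12)·15 + (11/12)·7 = 23/3.
Against 2 this mix gives (1/12)·10 + (11/12)·3 = 43/12.
Against 3 this mix gives (1/12)·0 + (11/12)·5 = 55/12.
Player II will play 2, holding Player I to 43/12. Shifting weight toward the row that does better against 2 would raise this floor (the equalizing mix achieves 25/6 against both 2 and 3), so the proposed strategy is not optimal.

No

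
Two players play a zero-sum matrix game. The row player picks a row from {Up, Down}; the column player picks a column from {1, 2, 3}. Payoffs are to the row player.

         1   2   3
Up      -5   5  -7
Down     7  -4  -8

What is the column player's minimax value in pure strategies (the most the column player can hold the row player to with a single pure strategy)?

Column maxima: 1 → 7, 2 → 5, 3 → -7.
The smallest of these is -7.

-7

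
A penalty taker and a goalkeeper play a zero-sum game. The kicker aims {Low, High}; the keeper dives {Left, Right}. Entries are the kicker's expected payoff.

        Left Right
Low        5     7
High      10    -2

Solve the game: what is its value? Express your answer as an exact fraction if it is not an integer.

40/7

Row minima: Low → 5, High → -2; maximin = 5.
Column maxima: Left → 10, Right → 7; minimax = 7.
5 ≠ 7, so there is no saddle point; optimal play is mixed.
Let the kicker play Low with probability p. Expected payoff against Left: 5p + 10(1−p) = −5p + 10; against Right: 7p + (-2)(1−p) = 9p − 2.
Setting these equal: −5p + 10 = 9p − 2 ⇒ −14p = -12 ⇒ p = 6/7, and the value is (-5)·(6/7) + 10 = 40/7.
For the keeper: with q = P(Left), equating Low's and High's payoffs gives −2q + 7 = 12q − 2 ⇒ q = 9/14.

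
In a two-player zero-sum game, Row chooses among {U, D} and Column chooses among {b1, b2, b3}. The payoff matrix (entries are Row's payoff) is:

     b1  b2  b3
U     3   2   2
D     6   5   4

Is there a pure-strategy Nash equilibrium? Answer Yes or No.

Row minima: U → 2, D → 4; maximin = 4.
Column maxima: b1 → 6, b2 → 5, b3 → 4; minimax = 4.
maximin = minimax = 4, so a saddle point exists.

Yes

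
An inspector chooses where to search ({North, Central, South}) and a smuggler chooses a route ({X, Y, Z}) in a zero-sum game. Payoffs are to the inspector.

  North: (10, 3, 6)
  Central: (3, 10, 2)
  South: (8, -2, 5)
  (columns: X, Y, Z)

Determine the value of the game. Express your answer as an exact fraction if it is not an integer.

54/11

Row minima: North → 3, Central → 2, South → -2; maximin = 3.
Column maxima: X → 10, Y → 10, Z → 6; minimax = 6.
3 ≠ 6, so there is no saddle point; optimal play is mixed.
South is strictly dominated by North, so the inspector never plays it.
X is strictly dominated by Z (it gives the inspector strictly more in every row), so the smuggler never plays it.
On the remaining 2×2 (North, Central vs Y, Z):
Let the inspector play North with probability p. Expected payoff against Y: 3p + 10(1−p) = −7p + 10; against Z: 6p + 2(1−p) = 4p + 2.
Setting these equal: −7p + 10 = 4p + 2 ⇒ −11p = -8 ⇒ p = 8/11, and the value is (-7)·(8/11) + 10 = 54/11.
For the smuggler: with q = P(Y), equating North's and Central's payoffs gives −3q + 6 = 8q + 2 ⇒ q = 4/11.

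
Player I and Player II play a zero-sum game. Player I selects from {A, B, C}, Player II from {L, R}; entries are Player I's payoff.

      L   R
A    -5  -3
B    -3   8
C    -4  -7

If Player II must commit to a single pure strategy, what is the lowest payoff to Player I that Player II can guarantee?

Column maxima: L → -3, R → 8.
The smallest of these is -3.

-3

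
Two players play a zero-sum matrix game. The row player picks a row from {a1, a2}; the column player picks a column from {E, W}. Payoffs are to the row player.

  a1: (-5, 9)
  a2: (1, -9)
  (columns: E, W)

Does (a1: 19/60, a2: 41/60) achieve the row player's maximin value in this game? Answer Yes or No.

Against E this mix gives (19/60)·(-5) + (41/60)·1 = -9/10.
Against W this mix gives (19/60)·9 + (41/60)·(-9) = -33/10.
The column player will play W, holding the row player to -33/10. Shifting weight toward the row that does better against W would raise this floor (the equalizing mix achieves -3/2 against both W and E), so the proposed strategy is not optimal.

No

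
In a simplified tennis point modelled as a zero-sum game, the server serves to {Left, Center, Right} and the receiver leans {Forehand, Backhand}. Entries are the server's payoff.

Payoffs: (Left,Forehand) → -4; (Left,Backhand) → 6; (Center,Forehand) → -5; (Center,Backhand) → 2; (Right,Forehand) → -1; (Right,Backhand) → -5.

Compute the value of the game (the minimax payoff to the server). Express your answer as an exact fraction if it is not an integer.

-13/7

Row minima: Left → -4, Center → -5, Right → -5; maximin = -4.
Column maxima: Forehand → -1, Backhand → 6; minimax = -1.
-4 ≠ -1, so there is no saddle point; optimal play is mixed.
Center is strictly dominated by Left, so the server never plays it.
On the remaining 2×2 (Left, Right vs Forehand, Backhand):
Let the server play Left with probability p. Expected payoff against Forehand: (-4)p + (-1)(1−p) = −3p − 1; against Backhand: 6p + (-5)(1−p) = 11p − 5.
Setting these equal: −3p − 1 = 11p − 5 ⇒ −14p = -4 ⇒ p = 2/7, and the value is (-3)·(2/7) − 1 = -13/7.
For the receiver: with q = P(Forehand), equating Left's and Right's payoffs gives −10q + 6 = 4q − 5 ⇒ q = 11/14.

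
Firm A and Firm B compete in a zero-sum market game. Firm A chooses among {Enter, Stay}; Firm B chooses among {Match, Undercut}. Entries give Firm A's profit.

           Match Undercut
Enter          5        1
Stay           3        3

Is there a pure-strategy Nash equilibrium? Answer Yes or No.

Row minima: Enter → 1, Stay → 3; maximin = 3.
Column maxima: Match → 5, Undercut → 3; minimax = 3.
maximin = minimax = 3, so a saddle point exists.

Yes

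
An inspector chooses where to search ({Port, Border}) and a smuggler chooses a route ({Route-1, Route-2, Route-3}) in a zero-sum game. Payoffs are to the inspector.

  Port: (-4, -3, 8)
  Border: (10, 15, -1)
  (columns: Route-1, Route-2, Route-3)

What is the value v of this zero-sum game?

Row minima: Port → -4, Border → -1; maximin = -1.
Column maxima: Route-1 → 10, Route-2 → 15, Route-3 → 8; minimax = 8.
-1 ≠ 8, so there is no saddle point; optimal play is mixed.
Route-2 is strictly dominated by Route-1 (it gives the inspector strictly more in every row), so the smuggler never plays it.
On the remaining 2×2 (Port, Border vs Route-1, Route-3):
Let the inspector play Port with probability p. Expected payoff against Route-1: (-4)p + 10(1−p) = −14p + 10; against Route-3: 8p + (-1)(1−p) = 9p − 1.
Setting these equal: −14p + 10 = 9p − 1 ⇒ −23p = -11 ⇒ p = 11/23, and the value is (-14)·(11/23) + 10 = 76/23.
For the smuggler: with q = P(Route-1), equating Port's and Border's payoffs gives −12q + 8 = 11q − 1 ⇒ q = 9/23.

76/23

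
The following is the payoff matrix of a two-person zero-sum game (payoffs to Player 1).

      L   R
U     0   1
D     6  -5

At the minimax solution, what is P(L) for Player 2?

Row minima: U → 0, D → -5; maximin = 0.
Column maxima: L → 6, R → 1; minimax = 1.
0 ≠ 1, so there is no saddle point; optimal play is mixed.
Let Player 1 play U with probability p. Expected payoff against L: 0p + 6(1−p) = −6p + 6; against R: 1p + (-5)(1−p) = 6p − 5.
Setting these equal: −6p + 6 = 6p − 5 ⇒ −12p = -11 ⇒ p = 11/12, and the value is (-6)·(11/12) + 6 = 1/2.
For Player 2: with q = P(L), equating U's and D's payoffs gives −q + 1 = 11q − 5 ⇒ q = 1/2.

1/2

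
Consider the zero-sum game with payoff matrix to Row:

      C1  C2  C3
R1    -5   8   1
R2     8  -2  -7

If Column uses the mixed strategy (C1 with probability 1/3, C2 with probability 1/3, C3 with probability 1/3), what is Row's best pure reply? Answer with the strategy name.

R1

Expected payoff of R1: (1/3)·(-5) + (1/3)·8 + (1/3)·1 = 4/3.
Expected payoff of R2: (1/3)·8 + (1/3)·(-2) + (1/3)·(-7) = -1/3.
The largest is 4/3, so Row's best response is R1.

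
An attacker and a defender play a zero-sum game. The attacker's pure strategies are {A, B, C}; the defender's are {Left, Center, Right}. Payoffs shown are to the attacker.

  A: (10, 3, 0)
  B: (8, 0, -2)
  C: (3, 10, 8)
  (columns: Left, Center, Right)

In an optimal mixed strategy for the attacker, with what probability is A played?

Row minima: A → 0, B → -2, C → 3; maximin = 3.
Column maxima: Left → 10, Center → 10, Right → 8; minimax = 8.
3 ≠ 8, so there is no saddle point; optimal play is mixed.
B is strictly dominated by A, so the attacker never plays it.
Center is strictly dominated by Right (it gives the attacker strictly more in every row), so the defender never plays it.
On the remaining 2×2 (A, C vs Left, Right):
Let the attacker play A with probability p. Expected payoff against Left: 10p + 3(1−p) = 7p + 3; against Right: 0p + 8(1−p) = −8p + 8.
Setting these equal: 7p + 3 = −8p + 8 ⇒ 15p = 5 ⇒ p = 1/3, and the value is (7)·(1/3) + 3 = 16/3.
For the defender: with q = P(Left), equating A's and C's payoffs gives 10q = −5q + 8 ⇒ q = 8/15.

1/3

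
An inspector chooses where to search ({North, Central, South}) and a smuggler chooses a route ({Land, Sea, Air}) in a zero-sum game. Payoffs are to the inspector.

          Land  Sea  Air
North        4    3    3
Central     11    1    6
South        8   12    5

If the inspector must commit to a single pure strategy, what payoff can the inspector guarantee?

5

Row minima: North → 3, Central → 1, South → 5.
The best of these is 5.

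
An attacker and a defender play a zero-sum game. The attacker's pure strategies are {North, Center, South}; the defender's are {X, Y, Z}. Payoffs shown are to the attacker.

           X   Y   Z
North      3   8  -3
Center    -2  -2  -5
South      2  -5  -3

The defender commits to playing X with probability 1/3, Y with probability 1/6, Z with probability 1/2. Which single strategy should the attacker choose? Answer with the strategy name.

North

Expected payoff of North: (1/3)·3 + (1/6)·8 + (1/2)·(-3) = 5/6.
Expected payoff of Center: (1/3)·(-2) + (1/6)·(-2) + (1/2)·(-5) = -7/2.
Expected payoff of South: (1/3)·2 + (1/6)·(-5) + (1/2)·(-3) = -5/3.
The largest is 5/6, so the attacker's best response is North.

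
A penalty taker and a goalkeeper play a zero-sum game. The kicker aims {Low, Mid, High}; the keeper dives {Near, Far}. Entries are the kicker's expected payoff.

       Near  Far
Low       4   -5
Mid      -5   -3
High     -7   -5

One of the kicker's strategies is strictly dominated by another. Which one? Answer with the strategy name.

High

Mid gives a strictly higher payoff than High against every column: -5 > -7, -3 > -5.
So High is strictly dominated and the kicker never plays it.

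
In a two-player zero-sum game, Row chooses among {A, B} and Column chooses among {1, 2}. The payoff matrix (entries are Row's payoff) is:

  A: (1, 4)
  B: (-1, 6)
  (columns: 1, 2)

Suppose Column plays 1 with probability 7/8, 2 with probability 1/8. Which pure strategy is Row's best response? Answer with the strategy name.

Expected payoff of A: (7/8)·1 + (1/8)·4 = 11/8.
Expected payoff of B: (7/8)·(-1) + (1/8)·6 = -1/8.
The largest is 11/8, so Row's best response is A.

A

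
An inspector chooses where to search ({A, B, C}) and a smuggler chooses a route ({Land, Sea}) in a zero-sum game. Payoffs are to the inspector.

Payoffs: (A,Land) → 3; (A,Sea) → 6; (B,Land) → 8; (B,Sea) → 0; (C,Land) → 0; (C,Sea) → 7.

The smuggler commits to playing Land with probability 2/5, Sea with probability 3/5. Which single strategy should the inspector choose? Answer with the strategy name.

Expected payoff of A: (2/5)·3 + (3/5)·6 = 24/5.
Expected payoff of B: (2/5)·8 + (3/5)·0 = 16/5.
Expected payoff of C: (2/5)·0 + (3/5)·7 = 21/5.
The largest is 24/5, so the inspector's best response is A.

A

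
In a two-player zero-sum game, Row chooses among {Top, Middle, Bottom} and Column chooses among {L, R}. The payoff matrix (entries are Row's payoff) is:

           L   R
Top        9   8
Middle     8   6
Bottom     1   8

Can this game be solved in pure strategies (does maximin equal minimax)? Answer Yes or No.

Yes

Row minima: Top → 8, Middle → 6, Bottom → 1; maximin = 8.
Column maxima: L → 9, R → 8; minimax = 8.
maximin = minimax = 8, so a saddle point exists.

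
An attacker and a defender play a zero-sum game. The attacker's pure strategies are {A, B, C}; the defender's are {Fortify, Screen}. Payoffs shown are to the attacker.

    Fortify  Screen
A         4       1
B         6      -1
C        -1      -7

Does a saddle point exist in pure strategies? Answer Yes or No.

Yes

Row minima: A → 1, B → -1, C → -7; maximin = 1.
Column maxima: Fortify → 6, Screen → 1; minimax = 1.
maximin = minimax = 1, so a saddle point exists.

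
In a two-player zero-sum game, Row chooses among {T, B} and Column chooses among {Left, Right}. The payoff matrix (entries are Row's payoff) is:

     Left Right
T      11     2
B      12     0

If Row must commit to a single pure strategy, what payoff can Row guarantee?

2

Row minima: T → 2, B → 0.
The best of these is 2.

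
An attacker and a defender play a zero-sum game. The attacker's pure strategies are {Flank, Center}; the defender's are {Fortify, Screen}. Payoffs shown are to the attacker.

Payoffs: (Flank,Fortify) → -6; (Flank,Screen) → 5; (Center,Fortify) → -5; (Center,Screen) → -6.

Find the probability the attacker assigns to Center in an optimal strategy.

11/12

Row minima: Flank → -6, Center → -6; maximin = -6.
Column maxima: Fortify → -5, Screen → 5; minimax = -5.
-6 ≠ -5, so there is no saddle point; optimal play is mixed.
Let the attacker play Flank with probability p. Expected payoff against Fortify: (-6)p + (-5)(1−p) = −p − 5; against Screen: 5p + (-6)(1−p) = 11p − 6.
Setting these equal: −p − 5 = 11p − 6 ⇒ −12p = -1 ⇒ p = 1/12, and the value is (-1)·(1/12) − 5 = -61/12.
For the defender: with q = P(Fortify), equating Flank's and Center's payoffs gives −11q + 5 = q − 6 ⇒ q = 11/12.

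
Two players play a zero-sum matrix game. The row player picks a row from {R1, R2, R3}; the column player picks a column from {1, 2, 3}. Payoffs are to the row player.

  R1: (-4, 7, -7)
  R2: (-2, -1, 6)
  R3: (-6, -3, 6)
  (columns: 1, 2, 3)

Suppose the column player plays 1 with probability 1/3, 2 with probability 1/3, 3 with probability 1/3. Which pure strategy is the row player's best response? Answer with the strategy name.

R2

Expected payoff of R1: (1/3)·(-4) + (1/3)·7 + (1/3)·(-7) = -4/3.
Expected payoff of R2: (1/3)·(-2) + (1/3)·(-1) + (1/3)·6 = 1.
Expected payoff of R3: (1/3)·(-6) + (1/3)·(-3) + (1/3)·6 = -1.
The largest is 1, so the row player's best response is R2.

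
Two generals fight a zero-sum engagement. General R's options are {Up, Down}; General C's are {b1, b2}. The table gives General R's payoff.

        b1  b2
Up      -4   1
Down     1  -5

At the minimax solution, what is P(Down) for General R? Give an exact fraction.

Row minima: Up → -4, Down → -5; maximin = -4.
Column maxima: b1 → 1, b2 → 1; minimax = 1.
-4 ≠ 1, so there is no saddle point; optimal play is mixed.
Let General R play Up with probability p. Expected payoff against b1: (-4)p + 1(1−p) = −5p + 1; against b2: 1p + (-5)(1−p) = 6p − 5.
Setting these equal: −5p + 1 = 6p − 5 ⇒ −11p = -6 ⇒ p = 6/11, and the value is (-5)·(6/11) + 1 = -19/11.
For General C: with q = P(b1), equating Up's and Down's payoffs gives −5q + 1 = 6q − 5 ⇒ q = 6/11.

5/11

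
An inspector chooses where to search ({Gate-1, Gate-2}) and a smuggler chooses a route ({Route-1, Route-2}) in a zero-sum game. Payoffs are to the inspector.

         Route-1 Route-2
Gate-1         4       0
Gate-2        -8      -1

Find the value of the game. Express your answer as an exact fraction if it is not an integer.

Row minima: Gate-1 → 0, Gate-2 → -8; maximin = 0.
Column maxima: Route-1 → 4, Route-2 → 0; minimax = 0.
Since maximin = minimax = 0, there is a saddle point and the value is 0.

0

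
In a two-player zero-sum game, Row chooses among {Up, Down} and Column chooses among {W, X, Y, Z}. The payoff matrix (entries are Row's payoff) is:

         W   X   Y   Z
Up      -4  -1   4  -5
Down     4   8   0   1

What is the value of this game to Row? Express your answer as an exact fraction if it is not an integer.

Row minima: Up → -5, Down → 0; maximin = 0.
Column maxima: W → 4, X → 8, Y → 4, Z → 1; minimax = 1.
0 ≠ 1, so there is no saddle point; optimal play is mixed.
W is strictly dominated by Z (it gives Row strictly more in every row), so Column never plays it.
X is strictly dominated by Z (it gives Row strictly more in every row), so Column never plays it.
On the remaining 2×2 (Up, Down vs Y, Z):
Let Row play Up with probability p. Expected payoff against Y: 4p + 0(1−p) = 4p; against Z: (-5)p + 1(1−p) = −6p + 1.
Setting these equal: 4p = −6p + 1 ⇒ 10p = 1 ⇒ p = 1/10, and the value is (4)·(1/10) = 2/5.
For Column: with q = P(Y), equating Up's and Down's payoffs gives 9q − 5 = −q + 1 ⇒ q = 3/5.

2/5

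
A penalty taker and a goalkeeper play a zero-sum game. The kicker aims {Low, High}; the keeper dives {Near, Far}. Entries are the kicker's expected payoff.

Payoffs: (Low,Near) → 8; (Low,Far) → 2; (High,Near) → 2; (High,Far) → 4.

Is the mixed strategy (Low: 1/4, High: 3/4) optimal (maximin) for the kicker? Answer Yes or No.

Against Near this mix gives (1/4)·8 + (3/4)·2 = 7/2.
Against Far this mix gives (1/4)·2 + (3/4)·4 = 7/2.
All of the keeper's active replies (Near, Far) yield 7/2, and no column does worse for the kicker. The mix makes the keeper indifferent and guarantees 7/2, so it is optimal.

Yes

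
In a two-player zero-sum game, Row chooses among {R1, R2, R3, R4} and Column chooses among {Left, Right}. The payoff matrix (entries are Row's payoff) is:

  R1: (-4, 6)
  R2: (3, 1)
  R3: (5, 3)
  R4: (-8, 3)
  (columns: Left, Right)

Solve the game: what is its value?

7/2

Row minima: R1 → -4, R2 → 1, R3 → 3, R4 → -8; maximin = 3.
Column maxima: Left → 5, Right → 6; minimax = 5.
3 ≠ 5, so there is no saddle point; optimal play is mixed.
R2 is strictly dominated by R3, so Row never plays it.
R4 is strictly dominated by R1, so Row never plays it.
On the remaining 2×2 (R1, R3 vs Left, Right):
Let Row play R1 with probability p. Expected payoff against Left: (-4)p + 5(1−p) = −9p + 5; against Right: 6p + 3(1−p) = 3p + 3.
Setting these equal: −9p + 5 = 3p + 3 ⇒ −12p = -2 ⇒ p = 1/6, and the value is (-9)·(1/6) + 5 = 7/2.
For Column: with q = P(Left), equating R1's and R3's payoffs gives −10q + 6 = 2q + 3 ⇒ q = 1/4.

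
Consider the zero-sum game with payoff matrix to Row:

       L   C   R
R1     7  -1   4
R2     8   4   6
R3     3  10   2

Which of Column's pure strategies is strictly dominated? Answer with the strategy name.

L

R holds Row's payoff strictly below L in every row: 4 < 7, 6 < 8, 2 < 3.
So L is strictly dominated for Column.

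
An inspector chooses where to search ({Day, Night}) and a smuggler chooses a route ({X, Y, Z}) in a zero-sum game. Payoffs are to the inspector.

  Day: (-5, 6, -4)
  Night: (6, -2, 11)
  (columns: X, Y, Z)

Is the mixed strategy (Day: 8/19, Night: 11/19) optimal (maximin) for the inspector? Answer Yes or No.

Against X this mix gives (8/19)·(-5) + (11/19)·6 = 26/19.
Against Y this mix gives (8/19)·6 + (11/19)·(-2) = 26/19.
Against Z this mix gives (8/19)·(-4) + (11/19)·11 = 89/19.
All of the smuggler's active replies (X, Y) yield 26/19, and no column does worse for the inspector. The mix makes the smuggler indifferent and guarantees 26/19, so it is optimal.

Yes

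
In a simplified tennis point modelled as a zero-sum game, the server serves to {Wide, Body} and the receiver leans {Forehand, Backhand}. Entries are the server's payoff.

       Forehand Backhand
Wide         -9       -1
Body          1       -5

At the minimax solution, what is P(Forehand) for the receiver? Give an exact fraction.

2/7

Row minima: Wide → -9, Body → -5; maximin = -5.
Column maxima: Forehand → 1, Backhand → -1; minimax = -1.
-5 ≠ -1, so there is no saddle point; optimal play is mixed.
Let the server play Wide with probability p. Expected payoff against Forehand: (-9)p + 1(1−p) = −10p + 1; against Backhand: (-1)p + (-5)(1−p) = 4p − 5.
Setting these equal: −10p + 1 = 4p − 5 ⇒ −14p = -6 ⇒ p = 3/7, and the value is (-10)·(3/7) + 1 = -23/7.
For the receiver: with q = P(Forehand), equating Wide's and Body's payoffs gives −8q − 1 = 6q − 5 ⇒ q = 2/7.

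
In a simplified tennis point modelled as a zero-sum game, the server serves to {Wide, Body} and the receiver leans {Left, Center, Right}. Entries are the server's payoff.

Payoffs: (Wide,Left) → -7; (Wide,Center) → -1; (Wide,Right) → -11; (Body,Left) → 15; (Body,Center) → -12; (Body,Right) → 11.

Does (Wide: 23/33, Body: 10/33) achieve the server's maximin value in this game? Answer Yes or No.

Against Left this mix gives (23/33)·(-7) + (10/33)·15 = -1/3.
Against Center this mix gives (23/33)·(-1) + (10/33)·(-12) = -13/3.
Against Right this mix gives (23/33)·(-11) + (10/33)·11 = -13/3.
All of the receiver's active replies (Center, Right) yield -13/3, and no column does worse for the server. The mix makes the receiver indifferent and guarantees -13/3, so it is optimal.

Yes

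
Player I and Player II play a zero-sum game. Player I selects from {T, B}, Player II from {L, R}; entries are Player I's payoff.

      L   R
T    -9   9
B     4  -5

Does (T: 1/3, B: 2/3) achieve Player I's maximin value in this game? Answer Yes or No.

Against L this mix gives (1/3)·(-9) + (2/3)·4 = -1/3.
Against R this mix gives (1/3)·9 + (2/3)·(-5) = -1/3.
All of Player II's active replies (L, R) yield -1/3, and no column does worse for Player I. The mix makes Player II indifferent and guarantees -1/3, so it is optimal.

Yes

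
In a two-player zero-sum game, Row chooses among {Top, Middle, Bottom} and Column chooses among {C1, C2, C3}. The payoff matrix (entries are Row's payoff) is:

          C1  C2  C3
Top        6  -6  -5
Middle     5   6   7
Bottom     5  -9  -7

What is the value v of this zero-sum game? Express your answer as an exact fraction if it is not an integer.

66/13

Row minima: Top → -6, Middle → 5, Bottom → -9; maximin = 5.
Column maxima: C1 → 6, C2 → 6, C3 → 7; minimax = 6.
5 ≠ 6, so there is no saddle point; optimal play is mixed.
Bottom is strictly dominated by Top, so Row never plays it.
C3 is strictly dominated by C2 (it gives Row strictly more in every row), so Column never plays it.
On the remaining 2×2 (Top, Middle vs C1, C2):
Let Row play Top with probability p. Expected payoff against C1: 6p + 5(1−p) = p + 5; against C2: (-6)p + 6(1−p) = −12p + 6.
Setting these equal: p + 5 = −12p + 6 ⇒ 13p = 1 ⇒ p = 1/13, and the value is (1)·(1/13) + 5 = 66/13.
For Column: with q = P(C1), equating Top's and Middle's payoffs gives 12q − 6 = −q + 6 ⇒ q = 12/13.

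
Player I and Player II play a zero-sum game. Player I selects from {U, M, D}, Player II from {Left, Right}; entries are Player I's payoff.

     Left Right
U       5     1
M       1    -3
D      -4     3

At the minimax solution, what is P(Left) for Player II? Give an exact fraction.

2/11

Row minima: U → 1, M → -3, D → -4; maximin = 1.
Column maxima: Left → 5, Right → 3; minimax = 3.
1 ≠ 3, so there is no saddle point; optimal play is mixed.
M is strictly dominated by U, so Player I never plays it.
On the remaining 2×2 (U, D vs Left, Right):
Let Player I play U with probability p. Expected payoff against Left: 5p + (-4)(1−p) = 9p − 4; against Right: 1p + 3(1−p) = −2p + 3.
Setting these equal: 9p − 4 = −2p + 3 ⇒ 11p = 7 ⇒ p = 7/11, and the value is (9)·(7/11) − 4 = 19/11.
For Player II: with q = P(Left), equating U's and D's payoffs gives 4q + 1 = −7q + 3 ⇒ q = 2/11.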